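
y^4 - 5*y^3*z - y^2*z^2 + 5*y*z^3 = y*(y - 5*z)*(y - z)*(y + z)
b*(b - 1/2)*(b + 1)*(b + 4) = b^4 + 9*b^3/2 + 3*b^2/2 - 2*b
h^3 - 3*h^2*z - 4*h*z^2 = h*(h - 4*z)*(h + z)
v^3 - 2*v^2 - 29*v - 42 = (v - 7)*(v + 2)*(v + 3)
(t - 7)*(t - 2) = t^2 - 9*t + 14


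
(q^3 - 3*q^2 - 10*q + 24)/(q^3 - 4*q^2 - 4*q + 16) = (q + 3)/(q + 2)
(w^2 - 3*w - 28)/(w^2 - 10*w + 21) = (w + 4)/(w - 3)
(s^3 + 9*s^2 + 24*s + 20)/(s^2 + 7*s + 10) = s + 2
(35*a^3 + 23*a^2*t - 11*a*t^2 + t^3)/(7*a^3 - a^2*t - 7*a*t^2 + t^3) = (-5*a + t)/(-a + t)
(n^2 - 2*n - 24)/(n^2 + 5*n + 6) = (n^2 - 2*n - 24)/(n^2 + 5*n + 6)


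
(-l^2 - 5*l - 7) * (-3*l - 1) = 3*l^3 + 16*l^2 + 26*l + 7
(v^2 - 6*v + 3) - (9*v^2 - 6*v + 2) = 1 - 8*v^2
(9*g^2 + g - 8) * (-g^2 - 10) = -9*g^4 - g^3 - 82*g^2 - 10*g + 80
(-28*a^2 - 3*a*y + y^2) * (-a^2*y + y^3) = 28*a^4*y + 3*a^3*y^2 - 29*a^2*y^3 - 3*a*y^4 + y^5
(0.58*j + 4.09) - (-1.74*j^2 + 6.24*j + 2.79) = 1.74*j^2 - 5.66*j + 1.3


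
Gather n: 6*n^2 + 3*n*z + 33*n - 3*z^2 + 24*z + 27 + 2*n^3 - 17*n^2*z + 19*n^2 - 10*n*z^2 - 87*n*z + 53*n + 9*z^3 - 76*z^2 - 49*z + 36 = 2*n^3 + n^2*(25 - 17*z) + n*(-10*z^2 - 84*z + 86) + 9*z^3 - 79*z^2 - 25*z + 63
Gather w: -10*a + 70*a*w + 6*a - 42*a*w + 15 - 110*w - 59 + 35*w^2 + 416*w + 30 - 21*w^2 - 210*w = -4*a + 14*w^2 + w*(28*a + 96) - 14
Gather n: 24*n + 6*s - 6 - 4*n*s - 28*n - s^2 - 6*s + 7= n*(-4*s - 4) - s^2 + 1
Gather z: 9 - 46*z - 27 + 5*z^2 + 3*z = 5*z^2 - 43*z - 18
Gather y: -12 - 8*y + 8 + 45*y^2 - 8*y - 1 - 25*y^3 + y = -25*y^3 + 45*y^2 - 15*y - 5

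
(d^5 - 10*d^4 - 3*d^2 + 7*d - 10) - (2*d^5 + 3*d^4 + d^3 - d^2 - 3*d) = -d^5 - 13*d^4 - d^3 - 2*d^2 + 10*d - 10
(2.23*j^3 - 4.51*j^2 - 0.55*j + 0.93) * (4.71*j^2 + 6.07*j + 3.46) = 10.5033*j^5 - 7.706*j^4 - 22.2504*j^3 - 14.5628*j^2 + 3.7421*j + 3.2178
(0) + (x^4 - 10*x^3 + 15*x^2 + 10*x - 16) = x^4 - 10*x^3 + 15*x^2 + 10*x - 16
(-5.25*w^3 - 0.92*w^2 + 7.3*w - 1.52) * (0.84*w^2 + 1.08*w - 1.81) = -4.41*w^5 - 6.4428*w^4 + 14.6409*w^3 + 8.2724*w^2 - 14.8546*w + 2.7512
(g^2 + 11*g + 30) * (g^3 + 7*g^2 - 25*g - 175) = g^5 + 18*g^4 + 82*g^3 - 240*g^2 - 2675*g - 5250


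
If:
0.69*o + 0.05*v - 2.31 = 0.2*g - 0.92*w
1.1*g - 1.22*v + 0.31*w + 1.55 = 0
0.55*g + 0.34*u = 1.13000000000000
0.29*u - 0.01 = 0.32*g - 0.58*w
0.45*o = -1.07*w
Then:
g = -0.97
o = 7.04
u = 4.89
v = -0.35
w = -2.96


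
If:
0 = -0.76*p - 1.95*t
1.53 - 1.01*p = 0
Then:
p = 1.51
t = -0.59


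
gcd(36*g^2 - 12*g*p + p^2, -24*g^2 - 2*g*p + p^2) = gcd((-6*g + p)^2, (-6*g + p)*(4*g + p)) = -6*g + p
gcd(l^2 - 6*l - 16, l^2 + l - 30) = 1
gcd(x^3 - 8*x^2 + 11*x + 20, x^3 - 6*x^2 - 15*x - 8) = x + 1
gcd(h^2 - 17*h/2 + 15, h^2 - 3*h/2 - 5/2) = h - 5/2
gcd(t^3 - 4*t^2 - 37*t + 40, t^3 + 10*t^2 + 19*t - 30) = t^2 + 4*t - 5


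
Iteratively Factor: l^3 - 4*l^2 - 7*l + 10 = (l - 1)*(l^2 - 3*l - 10) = (l - 5)*(l - 1)*(l + 2)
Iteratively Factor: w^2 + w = (w + 1)*(w)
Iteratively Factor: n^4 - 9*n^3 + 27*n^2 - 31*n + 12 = (n - 1)*(n^3 - 8*n^2 + 19*n - 12) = (n - 3)*(n - 1)*(n^2 - 5*n + 4) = (n - 3)*(n - 1)^2*(n - 4)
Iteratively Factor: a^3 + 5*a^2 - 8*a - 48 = (a + 4)*(a^2 + a - 12) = (a + 4)^2*(a - 3)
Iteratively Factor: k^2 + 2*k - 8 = (k - 2)*(k + 4)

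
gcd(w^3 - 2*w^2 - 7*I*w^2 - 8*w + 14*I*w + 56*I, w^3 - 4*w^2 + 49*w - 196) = w^2 + w*(-4 - 7*I) + 28*I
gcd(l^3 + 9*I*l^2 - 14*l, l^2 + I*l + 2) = l + 2*I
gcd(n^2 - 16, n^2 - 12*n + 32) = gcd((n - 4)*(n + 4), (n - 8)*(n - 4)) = n - 4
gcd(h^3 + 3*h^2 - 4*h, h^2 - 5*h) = h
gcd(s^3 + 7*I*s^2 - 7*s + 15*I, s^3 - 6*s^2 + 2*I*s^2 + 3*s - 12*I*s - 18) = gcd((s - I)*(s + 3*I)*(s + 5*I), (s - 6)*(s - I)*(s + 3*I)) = s^2 + 2*I*s + 3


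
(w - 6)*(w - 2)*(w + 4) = w^3 - 4*w^2 - 20*w + 48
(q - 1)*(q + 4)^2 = q^3 + 7*q^2 + 8*q - 16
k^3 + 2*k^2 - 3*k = k*(k - 1)*(k + 3)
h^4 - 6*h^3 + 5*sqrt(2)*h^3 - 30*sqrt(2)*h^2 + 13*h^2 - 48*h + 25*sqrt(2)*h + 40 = (h - 5)*(h - 1)*(h + sqrt(2))*(h + 4*sqrt(2))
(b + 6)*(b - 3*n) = b^2 - 3*b*n + 6*b - 18*n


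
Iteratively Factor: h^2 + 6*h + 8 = (h + 2)*(h + 4)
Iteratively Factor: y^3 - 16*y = (y - 4)*(y^2 + 4*y) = y*(y - 4)*(y + 4)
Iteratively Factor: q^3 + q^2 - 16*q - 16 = (q + 1)*(q^2 - 16) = (q + 1)*(q + 4)*(q - 4)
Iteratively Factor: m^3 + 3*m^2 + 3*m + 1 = (m + 1)*(m^2 + 2*m + 1) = (m + 1)^2*(m + 1)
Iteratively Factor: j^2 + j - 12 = (j - 3)*(j + 4)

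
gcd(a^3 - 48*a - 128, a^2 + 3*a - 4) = a + 4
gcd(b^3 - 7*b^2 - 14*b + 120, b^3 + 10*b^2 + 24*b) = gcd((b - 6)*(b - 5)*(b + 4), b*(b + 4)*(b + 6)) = b + 4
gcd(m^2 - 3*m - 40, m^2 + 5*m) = m + 5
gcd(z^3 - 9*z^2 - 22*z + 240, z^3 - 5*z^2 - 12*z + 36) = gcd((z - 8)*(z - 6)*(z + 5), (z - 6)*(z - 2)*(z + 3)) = z - 6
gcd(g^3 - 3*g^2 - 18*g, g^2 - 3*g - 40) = 1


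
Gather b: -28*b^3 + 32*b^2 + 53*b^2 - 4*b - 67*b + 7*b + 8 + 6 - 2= -28*b^3 + 85*b^2 - 64*b + 12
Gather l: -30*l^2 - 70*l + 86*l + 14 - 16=-30*l^2 + 16*l - 2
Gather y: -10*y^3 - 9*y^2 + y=-10*y^3 - 9*y^2 + y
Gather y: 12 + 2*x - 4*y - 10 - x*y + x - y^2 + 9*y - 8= 3*x - y^2 + y*(5 - x) - 6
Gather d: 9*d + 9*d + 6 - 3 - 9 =18*d - 6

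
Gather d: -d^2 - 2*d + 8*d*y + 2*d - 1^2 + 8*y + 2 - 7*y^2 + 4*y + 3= -d^2 + 8*d*y - 7*y^2 + 12*y + 4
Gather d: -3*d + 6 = 6 - 3*d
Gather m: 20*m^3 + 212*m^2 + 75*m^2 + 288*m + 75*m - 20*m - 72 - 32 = 20*m^3 + 287*m^2 + 343*m - 104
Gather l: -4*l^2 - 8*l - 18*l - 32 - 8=-4*l^2 - 26*l - 40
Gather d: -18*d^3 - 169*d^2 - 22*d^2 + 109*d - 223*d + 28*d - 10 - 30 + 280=-18*d^3 - 191*d^2 - 86*d + 240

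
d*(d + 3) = d^2 + 3*d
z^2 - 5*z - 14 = (z - 7)*(z + 2)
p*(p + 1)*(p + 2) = p^3 + 3*p^2 + 2*p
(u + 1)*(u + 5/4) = u^2 + 9*u/4 + 5/4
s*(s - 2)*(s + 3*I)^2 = s^4 - 2*s^3 + 6*I*s^3 - 9*s^2 - 12*I*s^2 + 18*s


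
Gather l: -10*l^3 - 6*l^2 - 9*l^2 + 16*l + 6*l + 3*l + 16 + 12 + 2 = -10*l^3 - 15*l^2 + 25*l + 30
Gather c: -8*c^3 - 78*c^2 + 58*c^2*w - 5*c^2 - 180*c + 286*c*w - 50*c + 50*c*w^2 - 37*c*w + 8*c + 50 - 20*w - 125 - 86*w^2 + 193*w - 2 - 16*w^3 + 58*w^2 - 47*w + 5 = -8*c^3 + c^2*(58*w - 83) + c*(50*w^2 + 249*w - 222) - 16*w^3 - 28*w^2 + 126*w - 72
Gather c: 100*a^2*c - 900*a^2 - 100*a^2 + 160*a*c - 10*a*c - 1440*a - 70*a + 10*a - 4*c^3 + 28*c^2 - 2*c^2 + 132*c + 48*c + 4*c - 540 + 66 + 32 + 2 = -1000*a^2 - 1500*a - 4*c^3 + 26*c^2 + c*(100*a^2 + 150*a + 184) - 440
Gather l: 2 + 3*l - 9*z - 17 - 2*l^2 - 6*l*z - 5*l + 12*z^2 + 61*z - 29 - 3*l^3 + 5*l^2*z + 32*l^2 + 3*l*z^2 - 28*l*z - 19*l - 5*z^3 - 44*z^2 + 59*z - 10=-3*l^3 + l^2*(5*z + 30) + l*(3*z^2 - 34*z - 21) - 5*z^3 - 32*z^2 + 111*z - 54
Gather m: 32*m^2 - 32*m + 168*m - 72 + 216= 32*m^2 + 136*m + 144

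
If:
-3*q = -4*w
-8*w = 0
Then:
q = 0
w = 0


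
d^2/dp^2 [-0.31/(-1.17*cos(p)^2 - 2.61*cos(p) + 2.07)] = (-1.697436*(1 - cos(p)^2)^2 - 2.839941*cos(p)^3 - 5.963625*cos(p)^2 + 4.005045*cos(p) + 7.422516)/(1.17*cos(p)^2 + 2.61*cos(p) - 2.07)^3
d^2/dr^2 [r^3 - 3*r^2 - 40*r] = 6*r - 6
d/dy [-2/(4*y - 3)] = 8/(4*y - 3)^2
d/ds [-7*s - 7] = -7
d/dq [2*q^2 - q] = 4*q - 1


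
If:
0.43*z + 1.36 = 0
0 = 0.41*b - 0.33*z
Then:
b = -2.55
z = -3.16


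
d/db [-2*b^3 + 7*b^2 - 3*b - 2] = -6*b^2 + 14*b - 3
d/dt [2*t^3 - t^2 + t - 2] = 6*t^2 - 2*t + 1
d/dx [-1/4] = 0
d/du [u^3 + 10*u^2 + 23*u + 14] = 3*u^2 + 20*u + 23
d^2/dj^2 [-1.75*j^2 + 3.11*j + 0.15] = -3.50000000000000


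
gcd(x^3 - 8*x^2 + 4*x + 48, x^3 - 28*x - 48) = x^2 - 4*x - 12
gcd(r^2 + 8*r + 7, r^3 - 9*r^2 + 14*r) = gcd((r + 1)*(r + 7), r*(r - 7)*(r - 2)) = 1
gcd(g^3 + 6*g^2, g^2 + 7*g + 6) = g + 6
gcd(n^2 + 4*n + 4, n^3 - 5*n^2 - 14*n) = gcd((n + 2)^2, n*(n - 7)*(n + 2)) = n + 2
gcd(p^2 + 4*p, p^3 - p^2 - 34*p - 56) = p + 4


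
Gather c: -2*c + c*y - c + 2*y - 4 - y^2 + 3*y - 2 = c*(y - 3) - y^2 + 5*y - 6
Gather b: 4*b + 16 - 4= 4*b + 12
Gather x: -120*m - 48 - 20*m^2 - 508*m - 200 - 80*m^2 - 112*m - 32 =-100*m^2 - 740*m - 280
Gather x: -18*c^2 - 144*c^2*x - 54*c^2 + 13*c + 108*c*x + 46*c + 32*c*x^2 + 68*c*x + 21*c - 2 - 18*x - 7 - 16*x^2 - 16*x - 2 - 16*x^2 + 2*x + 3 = -72*c^2 + 80*c + x^2*(32*c - 32) + x*(-144*c^2 + 176*c - 32) - 8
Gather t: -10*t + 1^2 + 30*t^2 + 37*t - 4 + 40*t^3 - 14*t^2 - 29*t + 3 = 40*t^3 + 16*t^2 - 2*t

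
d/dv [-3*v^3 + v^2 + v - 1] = -9*v^2 + 2*v + 1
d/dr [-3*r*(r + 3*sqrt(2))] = -6*r - 9*sqrt(2)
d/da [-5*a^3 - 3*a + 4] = -15*a^2 - 3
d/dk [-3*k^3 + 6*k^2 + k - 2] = -9*k^2 + 12*k + 1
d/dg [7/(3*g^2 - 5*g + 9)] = 7*(5 - 6*g)/(3*g^2 - 5*g + 9)^2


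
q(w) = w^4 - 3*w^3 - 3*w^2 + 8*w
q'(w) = 4*w^3 - 9*w^2 - 6*w + 8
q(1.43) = 0.71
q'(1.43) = -7.29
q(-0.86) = -6.64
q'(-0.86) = 3.96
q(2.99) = -3.17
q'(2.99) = 16.52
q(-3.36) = 180.51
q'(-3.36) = -225.18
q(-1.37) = -5.35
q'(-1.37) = -10.96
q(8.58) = 3372.28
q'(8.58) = 1820.49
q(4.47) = 107.11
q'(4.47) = 158.61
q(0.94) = 3.16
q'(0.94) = -2.27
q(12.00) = 15216.00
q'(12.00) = 5552.00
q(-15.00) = 59955.00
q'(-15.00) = -15427.00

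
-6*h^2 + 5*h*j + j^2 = (-h + j)*(6*h + j)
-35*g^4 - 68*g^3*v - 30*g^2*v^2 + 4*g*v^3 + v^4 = (-5*g + v)*(g + v)^2*(7*g + v)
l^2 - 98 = (l - 7*sqrt(2))*(l + 7*sqrt(2))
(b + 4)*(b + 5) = b^2 + 9*b + 20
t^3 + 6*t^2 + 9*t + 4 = (t + 1)^2*(t + 4)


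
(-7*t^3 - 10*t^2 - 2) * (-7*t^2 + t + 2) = 49*t^5 + 63*t^4 - 24*t^3 - 6*t^2 - 2*t - 4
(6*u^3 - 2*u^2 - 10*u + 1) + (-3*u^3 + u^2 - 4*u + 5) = 3*u^3 - u^2 - 14*u + 6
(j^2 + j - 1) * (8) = 8*j^2 + 8*j - 8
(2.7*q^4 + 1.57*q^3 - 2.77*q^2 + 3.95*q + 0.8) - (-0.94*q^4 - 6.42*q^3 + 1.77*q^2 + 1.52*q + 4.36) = 3.64*q^4 + 7.99*q^3 - 4.54*q^2 + 2.43*q - 3.56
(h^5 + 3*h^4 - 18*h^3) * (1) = h^5 + 3*h^4 - 18*h^3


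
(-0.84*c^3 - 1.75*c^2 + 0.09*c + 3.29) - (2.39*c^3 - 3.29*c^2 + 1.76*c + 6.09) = -3.23*c^3 + 1.54*c^2 - 1.67*c - 2.8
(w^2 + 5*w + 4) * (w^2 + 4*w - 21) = w^4 + 9*w^3 + 3*w^2 - 89*w - 84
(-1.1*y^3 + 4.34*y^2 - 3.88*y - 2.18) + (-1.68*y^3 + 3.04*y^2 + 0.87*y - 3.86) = -2.78*y^3 + 7.38*y^2 - 3.01*y - 6.04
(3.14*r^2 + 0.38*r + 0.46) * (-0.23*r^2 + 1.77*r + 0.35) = -0.7222*r^4 + 5.4704*r^3 + 1.6658*r^2 + 0.9472*r + 0.161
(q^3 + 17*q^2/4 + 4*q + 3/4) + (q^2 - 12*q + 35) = q^3 + 21*q^2/4 - 8*q + 143/4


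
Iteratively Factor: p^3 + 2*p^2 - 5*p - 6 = (p + 3)*(p^2 - p - 2) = (p - 2)*(p + 3)*(p + 1)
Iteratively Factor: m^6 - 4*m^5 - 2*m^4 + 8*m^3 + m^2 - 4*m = (m - 1)*(m^5 - 3*m^4 - 5*m^3 + 3*m^2 + 4*m) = (m - 1)*(m + 1)*(m^4 - 4*m^3 - m^2 + 4*m) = (m - 1)*(m + 1)^2*(m^3 - 5*m^2 + 4*m) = (m - 1)^2*(m + 1)^2*(m^2 - 4*m) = (m - 4)*(m - 1)^2*(m + 1)^2*(m)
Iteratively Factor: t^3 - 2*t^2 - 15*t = (t)*(t^2 - 2*t - 15) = t*(t - 5)*(t + 3)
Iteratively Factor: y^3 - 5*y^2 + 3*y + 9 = (y - 3)*(y^2 - 2*y - 3) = (y - 3)*(y + 1)*(y - 3)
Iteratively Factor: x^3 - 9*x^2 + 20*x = (x - 4)*(x^2 - 5*x) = x*(x - 4)*(x - 5)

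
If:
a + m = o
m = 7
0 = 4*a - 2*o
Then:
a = 7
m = 7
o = 14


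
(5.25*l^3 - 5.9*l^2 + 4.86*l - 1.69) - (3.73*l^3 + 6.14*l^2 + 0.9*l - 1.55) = 1.52*l^3 - 12.04*l^2 + 3.96*l - 0.14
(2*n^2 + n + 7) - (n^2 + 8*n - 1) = n^2 - 7*n + 8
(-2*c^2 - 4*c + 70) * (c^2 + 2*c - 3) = -2*c^4 - 8*c^3 + 68*c^2 + 152*c - 210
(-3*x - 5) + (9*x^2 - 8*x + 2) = 9*x^2 - 11*x - 3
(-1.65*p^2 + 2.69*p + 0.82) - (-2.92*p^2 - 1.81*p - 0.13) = 1.27*p^2 + 4.5*p + 0.95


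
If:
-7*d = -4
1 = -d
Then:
No Solution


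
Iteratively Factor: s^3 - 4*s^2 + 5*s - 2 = (s - 1)*(s^2 - 3*s + 2) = (s - 1)^2*(s - 2)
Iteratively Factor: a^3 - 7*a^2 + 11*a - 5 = (a - 1)*(a^2 - 6*a + 5) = (a - 5)*(a - 1)*(a - 1)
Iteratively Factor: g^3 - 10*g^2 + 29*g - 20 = (g - 1)*(g^2 - 9*g + 20) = (g - 4)*(g - 1)*(g - 5)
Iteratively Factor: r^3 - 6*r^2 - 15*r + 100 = (r + 4)*(r^2 - 10*r + 25) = (r - 5)*(r + 4)*(r - 5)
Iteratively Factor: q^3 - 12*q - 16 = (q - 4)*(q^2 + 4*q + 4) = (q - 4)*(q + 2)*(q + 2)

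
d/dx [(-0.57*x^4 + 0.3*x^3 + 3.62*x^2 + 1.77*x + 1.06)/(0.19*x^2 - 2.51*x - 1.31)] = (-0.2166*x^5 + 4.3491*x^4 + 1.4808*x^3 - 10.6015*x^2 - 9.8872*x + 0.3419)/(0.0361*x^4 - 0.9538*x^3 + 5.8023*x^2 + 6.5762*x + 1.7161)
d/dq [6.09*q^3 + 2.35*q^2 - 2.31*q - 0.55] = 18.27*q^2 + 4.7*q - 2.31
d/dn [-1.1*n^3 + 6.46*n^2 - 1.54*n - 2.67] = -3.3*n^2 + 12.92*n - 1.54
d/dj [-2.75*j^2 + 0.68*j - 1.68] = 0.68 - 5.5*j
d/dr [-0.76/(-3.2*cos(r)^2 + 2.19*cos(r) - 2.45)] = (4.864*cos(r) - 1.6644)*sin(r)/(3.2*cos(r)^2 - 2.19*cos(r) + 2.45)^2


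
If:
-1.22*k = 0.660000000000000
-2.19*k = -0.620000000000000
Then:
No Solution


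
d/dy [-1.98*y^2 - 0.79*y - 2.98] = -3.96*y - 0.79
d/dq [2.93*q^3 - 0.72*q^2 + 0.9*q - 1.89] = 8.79*q^2 - 1.44*q + 0.9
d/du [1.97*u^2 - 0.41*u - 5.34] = 3.94*u - 0.41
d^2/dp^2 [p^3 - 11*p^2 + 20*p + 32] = 6*p - 22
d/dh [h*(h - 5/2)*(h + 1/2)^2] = 4*h^3 - 9*h^2/2 - 9*h/2 - 5/8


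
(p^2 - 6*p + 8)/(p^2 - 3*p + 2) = (p - 4)/(p - 1)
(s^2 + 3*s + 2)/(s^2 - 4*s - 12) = (s + 1)/(s - 6)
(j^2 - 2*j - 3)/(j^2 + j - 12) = (j + 1)/(j + 4)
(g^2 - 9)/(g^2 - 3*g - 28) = (9 - g^2)/(-g^2 + 3*g + 28)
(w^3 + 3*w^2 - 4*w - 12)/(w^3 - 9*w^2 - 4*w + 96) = (w^2 - 4)/(w^2 - 12*w + 32)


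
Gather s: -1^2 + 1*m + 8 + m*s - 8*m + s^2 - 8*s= -7*m + s^2 + s*(m - 8) + 7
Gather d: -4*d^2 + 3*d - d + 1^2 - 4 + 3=-4*d^2 + 2*d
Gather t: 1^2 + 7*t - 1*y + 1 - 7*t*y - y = t*(7 - 7*y) - 2*y + 2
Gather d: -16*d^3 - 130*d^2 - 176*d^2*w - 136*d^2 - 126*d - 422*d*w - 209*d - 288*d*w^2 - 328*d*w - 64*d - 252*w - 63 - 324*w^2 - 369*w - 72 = -16*d^3 + d^2*(-176*w - 266) + d*(-288*w^2 - 750*w - 399) - 324*w^2 - 621*w - 135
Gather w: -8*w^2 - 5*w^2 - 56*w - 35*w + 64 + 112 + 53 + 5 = -13*w^2 - 91*w + 234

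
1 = 1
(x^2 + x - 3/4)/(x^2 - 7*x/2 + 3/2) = (x + 3/2)/(x - 3)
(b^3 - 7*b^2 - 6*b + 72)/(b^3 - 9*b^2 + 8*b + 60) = (b^2 - b - 12)/(b^2 - 3*b - 10)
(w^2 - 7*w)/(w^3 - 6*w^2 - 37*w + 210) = w/(w^2 + w - 30)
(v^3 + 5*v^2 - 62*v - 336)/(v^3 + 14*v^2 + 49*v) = (v^2 - 2*v - 48)/(v*(v + 7))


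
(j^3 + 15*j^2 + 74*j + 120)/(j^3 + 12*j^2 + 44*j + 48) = (j + 5)/(j + 2)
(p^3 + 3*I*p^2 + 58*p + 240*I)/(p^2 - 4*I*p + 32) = (p^2 + 11*I*p - 30)/(p + 4*I)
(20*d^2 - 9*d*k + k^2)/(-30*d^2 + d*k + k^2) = (-4*d + k)/(6*d + k)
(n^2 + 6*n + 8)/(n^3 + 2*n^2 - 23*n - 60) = (n + 2)/(n^2 - 2*n - 15)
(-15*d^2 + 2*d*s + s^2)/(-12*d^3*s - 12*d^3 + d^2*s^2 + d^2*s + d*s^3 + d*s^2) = (5*d + s)/(d*(4*d*s + 4*d + s^2 + s))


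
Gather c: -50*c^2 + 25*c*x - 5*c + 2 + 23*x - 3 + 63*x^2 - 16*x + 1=-50*c^2 + c*(25*x - 5) + 63*x^2 + 7*x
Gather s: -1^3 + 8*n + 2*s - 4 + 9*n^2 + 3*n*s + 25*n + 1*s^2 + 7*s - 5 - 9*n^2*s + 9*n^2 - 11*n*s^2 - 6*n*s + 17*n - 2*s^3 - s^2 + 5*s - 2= 18*n^2 - 11*n*s^2 + 50*n - 2*s^3 + s*(-9*n^2 - 3*n + 14) - 12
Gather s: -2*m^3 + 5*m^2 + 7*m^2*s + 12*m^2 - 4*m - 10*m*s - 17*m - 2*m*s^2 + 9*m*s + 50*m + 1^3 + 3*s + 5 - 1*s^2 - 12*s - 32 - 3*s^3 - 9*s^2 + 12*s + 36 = -2*m^3 + 17*m^2 + 29*m - 3*s^3 + s^2*(-2*m - 10) + s*(7*m^2 - m + 3) + 10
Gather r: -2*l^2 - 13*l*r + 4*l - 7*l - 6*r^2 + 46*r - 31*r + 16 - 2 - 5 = -2*l^2 - 3*l - 6*r^2 + r*(15 - 13*l) + 9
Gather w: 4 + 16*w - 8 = 16*w - 4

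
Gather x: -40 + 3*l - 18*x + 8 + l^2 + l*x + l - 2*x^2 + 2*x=l^2 + 4*l - 2*x^2 + x*(l - 16) - 32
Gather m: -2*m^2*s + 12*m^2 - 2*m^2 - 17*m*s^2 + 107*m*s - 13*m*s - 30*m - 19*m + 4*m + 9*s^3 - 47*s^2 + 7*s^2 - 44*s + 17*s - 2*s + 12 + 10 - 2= m^2*(10 - 2*s) + m*(-17*s^2 + 94*s - 45) + 9*s^3 - 40*s^2 - 29*s + 20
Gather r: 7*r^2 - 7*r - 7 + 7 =7*r^2 - 7*r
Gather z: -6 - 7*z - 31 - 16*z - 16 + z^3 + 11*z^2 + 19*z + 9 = z^3 + 11*z^2 - 4*z - 44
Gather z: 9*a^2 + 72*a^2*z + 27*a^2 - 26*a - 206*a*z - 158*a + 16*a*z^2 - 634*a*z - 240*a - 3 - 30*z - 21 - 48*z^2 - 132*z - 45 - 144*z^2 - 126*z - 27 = 36*a^2 - 424*a + z^2*(16*a - 192) + z*(72*a^2 - 840*a - 288) - 96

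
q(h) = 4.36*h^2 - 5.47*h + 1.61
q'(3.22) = 22.61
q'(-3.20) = -33.37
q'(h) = 8.72*h - 5.47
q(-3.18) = 63.09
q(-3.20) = 63.76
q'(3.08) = 21.39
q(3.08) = 26.12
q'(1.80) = 10.23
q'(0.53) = -0.85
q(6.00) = 125.75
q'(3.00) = 20.69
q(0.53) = -0.06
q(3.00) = 24.44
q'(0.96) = 2.90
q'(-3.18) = -33.20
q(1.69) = 4.82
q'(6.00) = 46.85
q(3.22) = 29.20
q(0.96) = 0.38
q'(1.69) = 9.27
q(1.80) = 5.89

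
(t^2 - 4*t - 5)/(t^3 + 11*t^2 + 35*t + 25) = (t - 5)/(t^2 + 10*t + 25)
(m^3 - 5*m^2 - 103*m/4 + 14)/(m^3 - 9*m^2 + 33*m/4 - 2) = (2*m + 7)/(2*m - 1)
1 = 1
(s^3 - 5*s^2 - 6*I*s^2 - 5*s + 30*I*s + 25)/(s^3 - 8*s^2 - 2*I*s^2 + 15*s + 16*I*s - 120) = (s^2 - s*(5 + I) + 5*I)/(s^2 + s*(-8 + 3*I) - 24*I)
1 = 1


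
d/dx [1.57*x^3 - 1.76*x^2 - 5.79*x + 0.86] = 4.71*x^2 - 3.52*x - 5.79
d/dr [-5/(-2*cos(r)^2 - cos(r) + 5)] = 5*(4*cos(r) + 1)*sin(r)/(cos(r) + cos(2*r) - 4)^2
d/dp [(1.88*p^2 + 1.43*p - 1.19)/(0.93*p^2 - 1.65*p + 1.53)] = (-4.4319*p^2 + 7.9662*p + 0.2244)/(0.8649*p^4 - 3.069*p^3 + 5.5683*p^2 - 5.049*p + 2.3409)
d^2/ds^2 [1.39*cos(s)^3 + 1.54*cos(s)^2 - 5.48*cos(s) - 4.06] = -12.51*cos(s)^3 - 6.16*cos(s)^2 + 13.82*cos(s) + 3.08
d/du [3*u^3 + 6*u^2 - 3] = 3*u*(3*u + 4)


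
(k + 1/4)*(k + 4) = k^2 + 17*k/4 + 1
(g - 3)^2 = g^2 - 6*g + 9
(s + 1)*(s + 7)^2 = s^3 + 15*s^2 + 63*s + 49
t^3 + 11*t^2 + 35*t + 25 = (t + 1)*(t + 5)^2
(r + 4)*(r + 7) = r^2 + 11*r + 28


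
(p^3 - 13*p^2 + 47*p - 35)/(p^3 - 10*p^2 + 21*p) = (p^2 - 6*p + 5)/(p*(p - 3))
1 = 1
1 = 1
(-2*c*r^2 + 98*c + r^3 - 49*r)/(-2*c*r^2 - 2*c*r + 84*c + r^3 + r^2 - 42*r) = (r - 7)/(r - 6)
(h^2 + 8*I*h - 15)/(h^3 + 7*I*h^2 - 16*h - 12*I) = (h + 5*I)/(h^2 + 4*I*h - 4)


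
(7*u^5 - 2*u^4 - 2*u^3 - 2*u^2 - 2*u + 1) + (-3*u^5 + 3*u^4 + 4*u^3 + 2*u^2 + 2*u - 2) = 4*u^5 + u^4 + 2*u^3 - 1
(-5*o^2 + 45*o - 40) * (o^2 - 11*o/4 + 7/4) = -5*o^4 + 235*o^3/4 - 345*o^2/2 + 755*o/4 - 70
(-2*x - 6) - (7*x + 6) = -9*x - 12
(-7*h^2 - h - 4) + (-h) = -7*h^2 - 2*h - 4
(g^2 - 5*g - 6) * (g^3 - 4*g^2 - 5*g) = g^5 - 9*g^4 + 9*g^3 + 49*g^2 + 30*g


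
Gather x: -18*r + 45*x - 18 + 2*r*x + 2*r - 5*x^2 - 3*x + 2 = -16*r - 5*x^2 + x*(2*r + 42) - 16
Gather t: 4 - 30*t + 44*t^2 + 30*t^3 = 30*t^3 + 44*t^2 - 30*t + 4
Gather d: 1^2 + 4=5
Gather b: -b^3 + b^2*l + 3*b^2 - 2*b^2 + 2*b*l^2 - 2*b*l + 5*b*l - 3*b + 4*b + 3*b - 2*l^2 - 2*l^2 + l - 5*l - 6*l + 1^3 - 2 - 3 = -b^3 + b^2*(l + 1) + b*(2*l^2 + 3*l + 4) - 4*l^2 - 10*l - 4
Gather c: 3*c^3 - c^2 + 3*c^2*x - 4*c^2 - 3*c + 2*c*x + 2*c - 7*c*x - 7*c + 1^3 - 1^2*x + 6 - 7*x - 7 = 3*c^3 + c^2*(3*x - 5) + c*(-5*x - 8) - 8*x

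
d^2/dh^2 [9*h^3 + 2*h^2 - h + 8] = 54*h + 4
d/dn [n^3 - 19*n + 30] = 3*n^2 - 19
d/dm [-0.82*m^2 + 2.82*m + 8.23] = 2.82 - 1.64*m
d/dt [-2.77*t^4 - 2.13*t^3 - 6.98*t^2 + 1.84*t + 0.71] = -11.08*t^3 - 6.39*t^2 - 13.96*t + 1.84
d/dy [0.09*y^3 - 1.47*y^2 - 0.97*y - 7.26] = 0.27*y^2 - 2.94*y - 0.97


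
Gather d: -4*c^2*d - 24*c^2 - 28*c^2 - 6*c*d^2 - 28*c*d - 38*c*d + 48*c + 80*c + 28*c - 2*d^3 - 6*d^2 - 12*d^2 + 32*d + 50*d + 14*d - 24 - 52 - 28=-52*c^2 + 156*c - 2*d^3 + d^2*(-6*c - 18) + d*(-4*c^2 - 66*c + 96) - 104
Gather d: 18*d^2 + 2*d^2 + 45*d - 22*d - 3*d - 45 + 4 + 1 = 20*d^2 + 20*d - 40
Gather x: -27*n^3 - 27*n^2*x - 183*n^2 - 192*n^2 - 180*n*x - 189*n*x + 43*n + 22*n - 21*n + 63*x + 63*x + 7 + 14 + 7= -27*n^3 - 375*n^2 + 44*n + x*(-27*n^2 - 369*n + 126) + 28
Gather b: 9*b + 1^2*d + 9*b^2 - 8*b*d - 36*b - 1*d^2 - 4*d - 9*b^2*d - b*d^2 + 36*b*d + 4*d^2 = b^2*(9 - 9*d) + b*(-d^2 + 28*d - 27) + 3*d^2 - 3*d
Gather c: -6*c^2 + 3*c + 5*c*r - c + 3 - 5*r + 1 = -6*c^2 + c*(5*r + 2) - 5*r + 4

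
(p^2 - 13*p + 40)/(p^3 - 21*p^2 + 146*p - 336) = (p - 5)/(p^2 - 13*p + 42)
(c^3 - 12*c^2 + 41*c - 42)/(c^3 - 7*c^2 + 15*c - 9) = (c^2 - 9*c + 14)/(c^2 - 4*c + 3)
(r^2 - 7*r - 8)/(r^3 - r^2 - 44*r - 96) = (r + 1)/(r^2 + 7*r + 12)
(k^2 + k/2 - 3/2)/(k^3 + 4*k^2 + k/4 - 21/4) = 2/(2*k + 7)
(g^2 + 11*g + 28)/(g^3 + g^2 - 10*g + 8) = (g + 7)/(g^2 - 3*g + 2)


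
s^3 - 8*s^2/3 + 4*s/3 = s*(s - 2)*(s - 2/3)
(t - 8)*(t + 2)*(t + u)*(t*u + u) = t^4*u + t^3*u^2 - 5*t^3*u - 5*t^2*u^2 - 22*t^2*u - 22*t*u^2 - 16*t*u - 16*u^2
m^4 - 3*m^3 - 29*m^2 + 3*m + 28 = (m - 7)*(m - 1)*(m + 1)*(m + 4)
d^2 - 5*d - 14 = (d - 7)*(d + 2)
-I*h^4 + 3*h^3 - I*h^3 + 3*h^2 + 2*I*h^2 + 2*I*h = h*(h + I)*(h + 2*I)*(-I*h - I)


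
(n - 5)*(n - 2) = n^2 - 7*n + 10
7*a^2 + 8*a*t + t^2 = (a + t)*(7*a + t)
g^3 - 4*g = g*(g - 2)*(g + 2)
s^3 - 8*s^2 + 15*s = s*(s - 5)*(s - 3)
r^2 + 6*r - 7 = (r - 1)*(r + 7)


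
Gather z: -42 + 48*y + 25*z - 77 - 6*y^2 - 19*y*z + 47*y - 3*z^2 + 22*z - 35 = -6*y^2 + 95*y - 3*z^2 + z*(47 - 19*y) - 154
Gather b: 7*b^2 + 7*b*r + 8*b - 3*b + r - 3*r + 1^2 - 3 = 7*b^2 + b*(7*r + 5) - 2*r - 2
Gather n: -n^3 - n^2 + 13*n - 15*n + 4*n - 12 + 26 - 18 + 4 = -n^3 - n^2 + 2*n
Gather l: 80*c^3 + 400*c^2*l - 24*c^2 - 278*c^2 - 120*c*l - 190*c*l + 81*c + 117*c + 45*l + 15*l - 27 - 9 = 80*c^3 - 302*c^2 + 198*c + l*(400*c^2 - 310*c + 60) - 36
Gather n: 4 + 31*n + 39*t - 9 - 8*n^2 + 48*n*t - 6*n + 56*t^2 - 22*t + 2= -8*n^2 + n*(48*t + 25) + 56*t^2 + 17*t - 3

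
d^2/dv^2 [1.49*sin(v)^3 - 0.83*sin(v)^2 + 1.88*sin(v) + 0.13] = -2.9975*sin(v) + 3.3525*sin(3*v) - 1.66*cos(2*v)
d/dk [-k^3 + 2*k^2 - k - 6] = -3*k^2 + 4*k - 1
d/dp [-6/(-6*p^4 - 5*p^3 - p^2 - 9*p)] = 6*(-24*p^3 - 15*p^2 - 2*p - 9)/(p^2*(6*p^3 + 5*p^2 + p + 9)^2)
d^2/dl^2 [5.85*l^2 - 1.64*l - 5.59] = 11.7000000000000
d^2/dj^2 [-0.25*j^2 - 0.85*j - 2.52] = -0.500000000000000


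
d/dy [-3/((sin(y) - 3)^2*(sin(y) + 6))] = 9*(sin(y) + 3)*cos(y)/((sin(y) - 3)^3*(sin(y) + 6)^2)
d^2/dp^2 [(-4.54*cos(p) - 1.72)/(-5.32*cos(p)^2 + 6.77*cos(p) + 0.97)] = (-0.108900662252217*cos(p)^5 - 0.303612312209865*cos(p)^4 + 0.256173198408547*cos(p)^3 + 0.175910442602057*cos(p)^2 - 0.189926958152226*cos(p) + 0.0981342441830642)/(0.127610467661188*cos(p)^6 - 0.487174548533596*cos(p)^5 + 0.550155118924509*cos(p)^4 - 0.0853229069380315*cos(p)^3 - 0.100310237849017*cos(p)^2 - 0.0161958891371495*cos(p) - 0.000773511199558707)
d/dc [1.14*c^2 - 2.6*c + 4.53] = 2.28*c - 2.6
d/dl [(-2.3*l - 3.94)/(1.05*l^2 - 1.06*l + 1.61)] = (2.415*l^2 + 8.274*l - 7.8794)/(1.1025*l^4 - 2.226*l^3 + 4.5046*l^2 - 3.4132*l + 2.5921)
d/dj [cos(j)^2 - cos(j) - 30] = sin(j) - sin(2*j)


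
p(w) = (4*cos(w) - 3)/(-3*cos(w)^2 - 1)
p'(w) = -6*(4*cos(w) - 3)*sin(w)*cos(w)/(-3*cos(w)^2 - 1)^2 - 4*sin(w)/(-3*cos(w)^2 - 1) = 2*(-6*cos(w)^2 + 9*cos(w) + 2)*sin(w)/(3*sin(w)^2 - 4)^2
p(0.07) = -0.25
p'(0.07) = 0.04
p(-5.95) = -0.21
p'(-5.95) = 0.25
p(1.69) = 3.33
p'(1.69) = 1.54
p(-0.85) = 0.16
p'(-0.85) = -1.50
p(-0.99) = 0.42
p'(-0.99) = -2.37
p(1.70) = 3.35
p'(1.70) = 1.33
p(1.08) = 0.67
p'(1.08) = 3.12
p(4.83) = 2.43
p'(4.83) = -5.45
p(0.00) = -0.25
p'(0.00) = 0.00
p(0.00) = -0.25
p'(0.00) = 0.00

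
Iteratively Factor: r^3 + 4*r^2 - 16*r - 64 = (r + 4)*(r^2 - 16) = (r - 4)*(r + 4)*(r + 4)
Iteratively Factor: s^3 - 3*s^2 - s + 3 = (s - 1)*(s^2 - 2*s - 3) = (s - 3)*(s - 1)*(s + 1)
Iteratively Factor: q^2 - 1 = (q + 1)*(q - 1)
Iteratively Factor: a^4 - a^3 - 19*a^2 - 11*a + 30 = (a + 3)*(a^3 - 4*a^2 - 7*a + 10) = (a - 5)*(a + 3)*(a^2 + a - 2) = (a - 5)*(a - 1)*(a + 3)*(a + 2)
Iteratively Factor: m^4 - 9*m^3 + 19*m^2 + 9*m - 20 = (m - 1)*(m^3 - 8*m^2 + 11*m + 20) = (m - 1)*(m + 1)*(m^2 - 9*m + 20) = (m - 4)*(m - 1)*(m + 1)*(m - 5)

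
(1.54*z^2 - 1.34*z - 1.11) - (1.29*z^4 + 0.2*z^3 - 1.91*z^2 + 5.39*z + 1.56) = -1.29*z^4 - 0.2*z^3 + 3.45*z^2 - 6.73*z - 2.67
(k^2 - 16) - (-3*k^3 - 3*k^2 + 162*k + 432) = 3*k^3 + 4*k^2 - 162*k - 448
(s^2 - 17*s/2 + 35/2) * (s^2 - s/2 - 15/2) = s^4 - 9*s^3 + 57*s^2/4 + 55*s - 525/4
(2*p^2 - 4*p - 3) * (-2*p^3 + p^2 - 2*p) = -4*p^5 + 10*p^4 - 2*p^3 + 5*p^2 + 6*p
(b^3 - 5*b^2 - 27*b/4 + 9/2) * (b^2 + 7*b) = b^5 + 2*b^4 - 167*b^3/4 - 171*b^2/4 + 63*b/2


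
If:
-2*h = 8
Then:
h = -4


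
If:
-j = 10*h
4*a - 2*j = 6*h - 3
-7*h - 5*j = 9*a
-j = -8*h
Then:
No Solution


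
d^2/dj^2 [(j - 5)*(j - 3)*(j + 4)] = 6*j - 8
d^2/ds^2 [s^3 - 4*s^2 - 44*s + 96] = 6*s - 8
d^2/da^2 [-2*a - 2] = 0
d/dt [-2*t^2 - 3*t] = -4*t - 3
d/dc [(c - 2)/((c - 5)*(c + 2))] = (-c^2 + 4*c - 16)/(c^4 - 6*c^3 - 11*c^2 + 60*c + 100)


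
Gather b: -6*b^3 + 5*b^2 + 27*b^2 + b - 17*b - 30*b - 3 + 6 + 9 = -6*b^3 + 32*b^2 - 46*b + 12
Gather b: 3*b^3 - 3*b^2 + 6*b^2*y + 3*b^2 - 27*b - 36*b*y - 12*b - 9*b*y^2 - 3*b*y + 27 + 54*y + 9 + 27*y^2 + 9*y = 3*b^3 + 6*b^2*y + b*(-9*y^2 - 39*y - 39) + 27*y^2 + 63*y + 36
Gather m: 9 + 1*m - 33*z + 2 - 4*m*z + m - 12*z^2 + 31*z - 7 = m*(2 - 4*z) - 12*z^2 - 2*z + 4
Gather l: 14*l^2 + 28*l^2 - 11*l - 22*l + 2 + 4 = 42*l^2 - 33*l + 6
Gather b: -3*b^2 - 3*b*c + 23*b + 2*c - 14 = -3*b^2 + b*(23 - 3*c) + 2*c - 14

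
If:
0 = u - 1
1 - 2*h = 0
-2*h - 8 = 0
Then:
No Solution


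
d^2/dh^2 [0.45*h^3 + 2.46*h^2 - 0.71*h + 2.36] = 2.7*h + 4.92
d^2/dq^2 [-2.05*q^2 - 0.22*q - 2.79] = -4.10000000000000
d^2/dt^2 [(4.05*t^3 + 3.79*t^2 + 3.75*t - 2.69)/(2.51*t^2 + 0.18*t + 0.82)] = (-2.8421709430404e-14*t^5 + 27.417126*t^3 - 144.900402*t^2 - 37.262232*t + 14.888596)/(15.813251*t^6 + 3.402054*t^5 + 15.742218*t^4 + 2.228688*t^3 + 5.142876*t^2 + 0.363096*t + 0.551368)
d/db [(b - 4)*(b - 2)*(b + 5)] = 3*b^2 - 2*b - 22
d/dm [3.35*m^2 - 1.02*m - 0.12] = 6.7*m - 1.02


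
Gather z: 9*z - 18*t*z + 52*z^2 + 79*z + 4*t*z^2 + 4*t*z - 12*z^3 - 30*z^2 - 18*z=-12*z^3 + z^2*(4*t + 22) + z*(70 - 14*t)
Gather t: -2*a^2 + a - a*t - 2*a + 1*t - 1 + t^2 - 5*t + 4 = -2*a^2 - a + t^2 + t*(-a - 4) + 3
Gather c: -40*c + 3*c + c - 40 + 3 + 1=-36*c - 36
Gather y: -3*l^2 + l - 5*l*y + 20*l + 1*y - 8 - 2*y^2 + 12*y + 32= -3*l^2 + 21*l - 2*y^2 + y*(13 - 5*l) + 24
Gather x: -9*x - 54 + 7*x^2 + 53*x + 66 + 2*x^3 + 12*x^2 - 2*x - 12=2*x^3 + 19*x^2 + 42*x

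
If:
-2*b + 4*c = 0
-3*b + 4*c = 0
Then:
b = 0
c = 0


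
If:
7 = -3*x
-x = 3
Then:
No Solution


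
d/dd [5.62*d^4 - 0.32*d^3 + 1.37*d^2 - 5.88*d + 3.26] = 22.48*d^3 - 0.96*d^2 + 2.74*d - 5.88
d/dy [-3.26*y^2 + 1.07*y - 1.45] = 1.07 - 6.52*y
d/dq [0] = 0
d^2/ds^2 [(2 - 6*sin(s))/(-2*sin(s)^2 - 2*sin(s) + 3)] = 2*(-12*sin(s)^5 + 28*sin(s)^4 - 72*sin(s)^3 - 14*sin(s)^2 + 63*sin(s) + 16)/(2*sin(s) - cos(2*s) - 2)^3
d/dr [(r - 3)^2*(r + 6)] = 3*r^2 - 27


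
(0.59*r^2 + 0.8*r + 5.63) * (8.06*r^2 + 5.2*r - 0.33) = 4.7554*r^4 + 9.516*r^3 + 49.3431*r^2 + 29.012*r - 1.8579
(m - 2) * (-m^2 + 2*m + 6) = -m^3 + 4*m^2 + 2*m - 12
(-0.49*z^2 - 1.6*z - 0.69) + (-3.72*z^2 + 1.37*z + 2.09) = -4.21*z^2 - 0.23*z + 1.4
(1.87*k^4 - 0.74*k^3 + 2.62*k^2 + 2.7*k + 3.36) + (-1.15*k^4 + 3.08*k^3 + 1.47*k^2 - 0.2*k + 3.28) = 0.72*k^4 + 2.34*k^3 + 4.09*k^2 + 2.5*k + 6.64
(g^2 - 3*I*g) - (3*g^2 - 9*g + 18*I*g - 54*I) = -2*g^2 + 9*g - 21*I*g + 54*I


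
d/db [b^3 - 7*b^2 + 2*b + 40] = 3*b^2 - 14*b + 2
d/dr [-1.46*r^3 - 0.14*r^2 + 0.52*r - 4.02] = -4.38*r^2 - 0.28*r + 0.52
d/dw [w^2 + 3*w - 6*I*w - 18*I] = 2*w + 3 - 6*I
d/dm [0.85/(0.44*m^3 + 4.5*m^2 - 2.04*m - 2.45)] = (-1.122*m^2 - 7.65*m + 1.734)/(0.44*m^3 + 4.5*m^2 - 2.04*m - 2.45)^2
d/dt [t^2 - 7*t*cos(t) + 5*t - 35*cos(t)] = 7*t*sin(t) + 2*t + 35*sin(t) - 7*cos(t) + 5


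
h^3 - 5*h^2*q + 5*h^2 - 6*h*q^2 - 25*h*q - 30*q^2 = (h + 5)*(h - 6*q)*(h + q)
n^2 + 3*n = n*(n + 3)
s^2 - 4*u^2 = (s - 2*u)*(s + 2*u)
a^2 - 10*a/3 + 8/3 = (a - 2)*(a - 4/3)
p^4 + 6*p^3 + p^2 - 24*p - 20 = (p - 2)*(p + 1)*(p + 2)*(p + 5)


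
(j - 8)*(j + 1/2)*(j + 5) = j^3 - 5*j^2/2 - 83*j/2 - 20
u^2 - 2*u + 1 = (u - 1)^2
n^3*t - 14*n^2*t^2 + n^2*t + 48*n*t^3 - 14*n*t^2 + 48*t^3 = (n - 8*t)*(n - 6*t)*(n*t + t)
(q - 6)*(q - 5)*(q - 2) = q^3 - 13*q^2 + 52*q - 60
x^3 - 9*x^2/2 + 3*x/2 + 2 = (x - 4)*(x - 1)*(x + 1/2)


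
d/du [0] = 0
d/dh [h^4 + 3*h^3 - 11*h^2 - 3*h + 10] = 4*h^3 + 9*h^2 - 22*h - 3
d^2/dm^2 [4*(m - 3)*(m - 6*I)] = 8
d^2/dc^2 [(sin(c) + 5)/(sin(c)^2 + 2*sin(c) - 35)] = (-sin(c)^5 - 18*sin(c)^4 - 238*sin(c)^3 - 760*sin(c)^2 - 1305*sin(c) + 530)/(sin(c)^2 + 2*sin(c) - 35)^3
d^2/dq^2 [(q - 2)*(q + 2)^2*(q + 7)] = 12*q^2 + 54*q + 20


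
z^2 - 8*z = z*(z - 8)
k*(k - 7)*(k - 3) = k^3 - 10*k^2 + 21*k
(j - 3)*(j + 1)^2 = j^3 - j^2 - 5*j - 3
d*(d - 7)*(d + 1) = d^3 - 6*d^2 - 7*d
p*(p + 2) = p^2 + 2*p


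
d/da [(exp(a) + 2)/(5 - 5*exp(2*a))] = (2*(exp(a) + 2)*exp(a) - exp(2*a) + 1)*exp(a)/(5*(1 - exp(2*a))^2)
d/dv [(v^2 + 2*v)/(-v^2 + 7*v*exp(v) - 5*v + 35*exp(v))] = (-v*(v + 2)*(7*v*exp(v) - 2*v + 42*exp(v) - 5) + 2*(-v - 1)*(v^2 - 7*v*exp(v) + 5*v - 35*exp(v)))/(v^2 - 7*v*exp(v) + 5*v - 35*exp(v))^2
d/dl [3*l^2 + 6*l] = 6*l + 6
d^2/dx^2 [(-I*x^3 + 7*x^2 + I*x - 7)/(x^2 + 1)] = 4*(I*x^3 - 21*x^2 - 3*I*x + 7)/(x^6 + 3*x^4 + 3*x^2 + 1)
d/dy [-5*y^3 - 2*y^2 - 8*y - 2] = -15*y^2 - 4*y - 8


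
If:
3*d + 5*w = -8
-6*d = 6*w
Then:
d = 4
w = -4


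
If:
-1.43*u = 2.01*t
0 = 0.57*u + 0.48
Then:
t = 0.60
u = -0.84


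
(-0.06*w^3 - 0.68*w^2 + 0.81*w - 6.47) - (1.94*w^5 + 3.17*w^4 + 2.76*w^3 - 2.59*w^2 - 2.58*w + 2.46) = -1.94*w^5 - 3.17*w^4 - 2.82*w^3 + 1.91*w^2 + 3.39*w - 8.93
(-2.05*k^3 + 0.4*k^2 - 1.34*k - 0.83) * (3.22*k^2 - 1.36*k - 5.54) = -6.601*k^5 + 4.076*k^4 + 6.4982*k^3 - 3.0662*k^2 + 8.5524*k + 4.5982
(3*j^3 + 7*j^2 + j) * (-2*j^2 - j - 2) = -6*j^5 - 17*j^4 - 15*j^3 - 15*j^2 - 2*j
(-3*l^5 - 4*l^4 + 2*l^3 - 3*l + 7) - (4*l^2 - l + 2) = -3*l^5 - 4*l^4 + 2*l^3 - 4*l^2 - 2*l + 5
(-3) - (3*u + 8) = -3*u - 11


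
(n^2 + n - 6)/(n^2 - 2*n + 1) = (n^2 + n - 6)/(n^2 - 2*n + 1)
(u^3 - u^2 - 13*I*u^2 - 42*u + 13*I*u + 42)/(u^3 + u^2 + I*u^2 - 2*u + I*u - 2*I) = (u^2 - 13*I*u - 42)/(u^2 + u*(2 + I) + 2*I)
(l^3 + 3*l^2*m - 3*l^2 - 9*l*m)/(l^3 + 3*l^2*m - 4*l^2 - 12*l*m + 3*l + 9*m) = l/(l - 1)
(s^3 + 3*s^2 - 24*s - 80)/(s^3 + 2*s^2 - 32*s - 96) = (s - 5)/(s - 6)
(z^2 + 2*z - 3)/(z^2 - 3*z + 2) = (z + 3)/(z - 2)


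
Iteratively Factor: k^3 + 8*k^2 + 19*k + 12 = (k + 3)*(k^2 + 5*k + 4) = (k + 3)*(k + 4)*(k + 1)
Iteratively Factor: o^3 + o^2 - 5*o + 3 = (o - 1)*(o^2 + 2*o - 3) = (o - 1)*(o + 3)*(o - 1)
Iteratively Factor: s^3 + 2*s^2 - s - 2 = (s + 1)*(s^2 + s - 2) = (s - 1)*(s + 1)*(s + 2)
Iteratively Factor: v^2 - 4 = (v - 2)*(v + 2)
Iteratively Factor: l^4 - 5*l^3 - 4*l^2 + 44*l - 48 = (l - 2)*(l^3 - 3*l^2 - 10*l + 24) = (l - 2)^2*(l^2 - l - 12) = (l - 2)^2*(l + 3)*(l - 4)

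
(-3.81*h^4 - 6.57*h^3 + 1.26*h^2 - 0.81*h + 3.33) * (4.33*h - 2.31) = -16.4973*h^5 - 19.647*h^4 + 20.6325*h^3 - 6.4179*h^2 + 16.29*h - 7.6923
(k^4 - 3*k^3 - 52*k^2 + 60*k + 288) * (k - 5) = k^5 - 8*k^4 - 37*k^3 + 320*k^2 - 12*k - 1440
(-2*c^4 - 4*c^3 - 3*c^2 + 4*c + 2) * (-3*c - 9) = 6*c^5 + 30*c^4 + 45*c^3 + 15*c^2 - 42*c - 18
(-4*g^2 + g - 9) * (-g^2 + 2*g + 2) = 4*g^4 - 9*g^3 + 3*g^2 - 16*g - 18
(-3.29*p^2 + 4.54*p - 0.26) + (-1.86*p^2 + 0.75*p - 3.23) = -5.15*p^2 + 5.29*p - 3.49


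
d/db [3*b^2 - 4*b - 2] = 6*b - 4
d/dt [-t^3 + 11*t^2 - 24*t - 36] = -3*t^2 + 22*t - 24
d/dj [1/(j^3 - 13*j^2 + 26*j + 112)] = (-3*j^2 + 26*j - 26)/(j^3 - 13*j^2 + 26*j + 112)^2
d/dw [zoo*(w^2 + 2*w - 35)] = zoo*(w + 1)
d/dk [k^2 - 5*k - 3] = 2*k - 5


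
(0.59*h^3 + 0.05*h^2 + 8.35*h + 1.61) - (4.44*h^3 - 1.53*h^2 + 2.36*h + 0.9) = -3.85*h^3 + 1.58*h^2 + 5.99*h + 0.71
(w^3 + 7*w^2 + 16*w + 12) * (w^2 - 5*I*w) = w^5 + 7*w^4 - 5*I*w^4 + 16*w^3 - 35*I*w^3 + 12*w^2 - 80*I*w^2 - 60*I*w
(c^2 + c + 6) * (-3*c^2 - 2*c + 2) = -3*c^4 - 5*c^3 - 18*c^2 - 10*c + 12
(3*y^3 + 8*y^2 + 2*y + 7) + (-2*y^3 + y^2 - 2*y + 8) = y^3 + 9*y^2 + 15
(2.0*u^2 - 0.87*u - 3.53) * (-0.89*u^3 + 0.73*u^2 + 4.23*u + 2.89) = -1.78*u^5 + 2.2343*u^4 + 10.9666*u^3 - 0.477*u^2 - 17.4462*u - 10.2017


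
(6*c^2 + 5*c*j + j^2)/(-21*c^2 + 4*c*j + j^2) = (6*c^2 + 5*c*j + j^2)/(-21*c^2 + 4*c*j + j^2)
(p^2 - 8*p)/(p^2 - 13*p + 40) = p/(p - 5)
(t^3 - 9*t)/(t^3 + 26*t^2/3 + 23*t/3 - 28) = 3*t*(t - 3)/(3*t^2 + 17*t - 28)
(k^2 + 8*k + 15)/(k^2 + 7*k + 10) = (k + 3)/(k + 2)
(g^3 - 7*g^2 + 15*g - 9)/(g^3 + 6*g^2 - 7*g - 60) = (g^2 - 4*g + 3)/(g^2 + 9*g + 20)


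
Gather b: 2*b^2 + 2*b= 2*b^2 + 2*b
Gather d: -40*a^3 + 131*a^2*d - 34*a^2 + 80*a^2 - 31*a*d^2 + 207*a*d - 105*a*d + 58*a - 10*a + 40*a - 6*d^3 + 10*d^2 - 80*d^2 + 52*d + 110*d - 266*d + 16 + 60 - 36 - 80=-40*a^3 + 46*a^2 + 88*a - 6*d^3 + d^2*(-31*a - 70) + d*(131*a^2 + 102*a - 104) - 40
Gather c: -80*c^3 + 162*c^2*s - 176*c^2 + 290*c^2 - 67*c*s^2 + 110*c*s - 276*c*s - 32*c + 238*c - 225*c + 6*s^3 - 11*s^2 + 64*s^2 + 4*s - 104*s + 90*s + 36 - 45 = -80*c^3 + c^2*(162*s + 114) + c*(-67*s^2 - 166*s - 19) + 6*s^3 + 53*s^2 - 10*s - 9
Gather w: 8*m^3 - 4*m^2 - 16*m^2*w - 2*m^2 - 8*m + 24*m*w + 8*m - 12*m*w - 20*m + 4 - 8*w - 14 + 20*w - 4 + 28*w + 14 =8*m^3 - 6*m^2 - 20*m + w*(-16*m^2 + 12*m + 40)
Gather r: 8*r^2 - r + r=8*r^2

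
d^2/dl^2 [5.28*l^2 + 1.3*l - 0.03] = 10.5600000000000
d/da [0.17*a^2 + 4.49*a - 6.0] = 0.34*a + 4.49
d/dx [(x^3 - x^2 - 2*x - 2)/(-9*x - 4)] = (-18*x^3 - 3*x^2 + 8*x - 10)/(81*x^2 + 72*x + 16)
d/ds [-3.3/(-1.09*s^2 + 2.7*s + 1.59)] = (8.91 - 7.194*s)/(-1.09*s^2 + 2.7*s + 1.59)^2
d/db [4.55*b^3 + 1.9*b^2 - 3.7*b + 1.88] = 13.65*b^2 + 3.8*b - 3.7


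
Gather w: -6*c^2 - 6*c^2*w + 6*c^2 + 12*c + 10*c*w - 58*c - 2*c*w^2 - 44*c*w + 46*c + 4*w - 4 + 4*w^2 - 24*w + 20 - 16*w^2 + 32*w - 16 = w^2*(-2*c - 12) + w*(-6*c^2 - 34*c + 12)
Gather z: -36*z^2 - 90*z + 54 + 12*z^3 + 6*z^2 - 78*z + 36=12*z^3 - 30*z^2 - 168*z + 90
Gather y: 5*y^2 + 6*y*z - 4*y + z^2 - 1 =5*y^2 + y*(6*z - 4) + z^2 - 1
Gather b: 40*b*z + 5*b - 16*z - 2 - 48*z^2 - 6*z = b*(40*z + 5) - 48*z^2 - 22*z - 2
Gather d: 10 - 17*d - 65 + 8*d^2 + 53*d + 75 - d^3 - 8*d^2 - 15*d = -d^3 + 21*d + 20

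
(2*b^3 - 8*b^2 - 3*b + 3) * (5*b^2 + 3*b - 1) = 10*b^5 - 34*b^4 - 41*b^3 + 14*b^2 + 12*b - 3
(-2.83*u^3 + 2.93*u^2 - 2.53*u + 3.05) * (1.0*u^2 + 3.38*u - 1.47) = -2.83*u^5 - 6.6354*u^4 + 11.5335*u^3 - 9.8085*u^2 + 14.0281*u - 4.4835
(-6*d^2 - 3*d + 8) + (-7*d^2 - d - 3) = -13*d^2 - 4*d + 5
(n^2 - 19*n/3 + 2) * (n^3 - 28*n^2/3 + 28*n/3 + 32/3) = n^5 - 47*n^4/3 + 634*n^3/9 - 604*n^2/9 - 440*n/9 + 64/3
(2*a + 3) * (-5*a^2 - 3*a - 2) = -10*a^3 - 21*a^2 - 13*a - 6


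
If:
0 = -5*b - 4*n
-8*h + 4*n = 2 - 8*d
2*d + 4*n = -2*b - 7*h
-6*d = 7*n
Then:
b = 7/23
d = 245/552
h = 1/276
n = -35/92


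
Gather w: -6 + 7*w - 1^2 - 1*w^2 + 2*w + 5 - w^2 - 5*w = -2*w^2 + 4*w - 2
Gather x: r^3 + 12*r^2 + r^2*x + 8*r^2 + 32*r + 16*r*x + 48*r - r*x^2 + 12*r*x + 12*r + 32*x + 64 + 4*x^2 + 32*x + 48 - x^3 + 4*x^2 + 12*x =r^3 + 20*r^2 + 92*r - x^3 + x^2*(8 - r) + x*(r^2 + 28*r + 76) + 112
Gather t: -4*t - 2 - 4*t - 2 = -8*t - 4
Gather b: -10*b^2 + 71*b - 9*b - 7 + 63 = -10*b^2 + 62*b + 56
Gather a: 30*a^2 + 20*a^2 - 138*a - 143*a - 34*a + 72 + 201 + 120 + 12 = 50*a^2 - 315*a + 405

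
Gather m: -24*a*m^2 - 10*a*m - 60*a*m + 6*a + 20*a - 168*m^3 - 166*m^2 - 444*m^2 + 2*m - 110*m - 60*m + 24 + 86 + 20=26*a - 168*m^3 + m^2*(-24*a - 610) + m*(-70*a - 168) + 130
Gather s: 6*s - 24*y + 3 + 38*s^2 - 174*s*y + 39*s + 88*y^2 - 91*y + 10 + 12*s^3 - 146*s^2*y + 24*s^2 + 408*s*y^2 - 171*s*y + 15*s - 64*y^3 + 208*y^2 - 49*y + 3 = 12*s^3 + s^2*(62 - 146*y) + s*(408*y^2 - 345*y + 60) - 64*y^3 + 296*y^2 - 164*y + 16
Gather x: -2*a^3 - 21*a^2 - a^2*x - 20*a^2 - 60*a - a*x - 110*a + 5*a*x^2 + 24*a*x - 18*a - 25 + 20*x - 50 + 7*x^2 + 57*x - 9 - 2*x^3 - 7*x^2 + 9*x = -2*a^3 - 41*a^2 + 5*a*x^2 - 188*a - 2*x^3 + x*(-a^2 + 23*a + 86) - 84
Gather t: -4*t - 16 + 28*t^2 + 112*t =28*t^2 + 108*t - 16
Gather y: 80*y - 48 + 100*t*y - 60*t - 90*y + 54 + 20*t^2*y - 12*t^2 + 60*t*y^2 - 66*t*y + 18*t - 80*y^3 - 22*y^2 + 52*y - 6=-12*t^2 - 42*t - 80*y^3 + y^2*(60*t - 22) + y*(20*t^2 + 34*t + 42)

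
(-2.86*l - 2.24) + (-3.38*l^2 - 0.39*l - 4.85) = -3.38*l^2 - 3.25*l - 7.09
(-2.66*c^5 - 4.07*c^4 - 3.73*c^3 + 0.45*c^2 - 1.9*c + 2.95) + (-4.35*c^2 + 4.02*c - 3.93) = -2.66*c^5 - 4.07*c^4 - 3.73*c^3 - 3.9*c^2 + 2.12*c - 0.98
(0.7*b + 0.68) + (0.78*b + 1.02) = 1.48*b + 1.7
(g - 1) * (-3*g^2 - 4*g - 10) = -3*g^3 - g^2 - 6*g + 10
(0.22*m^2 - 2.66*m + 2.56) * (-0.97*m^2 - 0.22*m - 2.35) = -0.2134*m^4 + 2.5318*m^3 - 2.415*m^2 + 5.6878*m - 6.016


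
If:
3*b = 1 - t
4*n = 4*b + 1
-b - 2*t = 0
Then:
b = 2/5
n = 13/20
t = -1/5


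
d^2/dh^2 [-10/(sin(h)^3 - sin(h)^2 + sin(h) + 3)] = 10*(9*sin(h)^5 - 20*sin(h)^4 + 14*sin(h)^3 - 28*sin(h)^2 + 29*sin(h) - 8)/((sin(h) + 1)^2*(sin(h)^2 - 2*sin(h) + 3)^3)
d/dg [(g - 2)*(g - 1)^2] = (g - 1)*(3*g - 5)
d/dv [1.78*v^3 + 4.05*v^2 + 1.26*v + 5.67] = 5.34*v^2 + 8.1*v + 1.26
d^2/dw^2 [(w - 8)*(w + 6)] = 2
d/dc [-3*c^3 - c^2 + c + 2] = -9*c^2 - 2*c + 1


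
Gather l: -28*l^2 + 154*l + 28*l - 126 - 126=-28*l^2 + 182*l - 252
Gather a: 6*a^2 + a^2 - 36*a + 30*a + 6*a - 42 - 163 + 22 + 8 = 7*a^2 - 175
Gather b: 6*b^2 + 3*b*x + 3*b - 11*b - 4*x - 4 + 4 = 6*b^2 + b*(3*x - 8) - 4*x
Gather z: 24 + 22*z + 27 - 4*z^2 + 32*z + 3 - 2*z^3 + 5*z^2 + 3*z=-2*z^3 + z^2 + 57*z + 54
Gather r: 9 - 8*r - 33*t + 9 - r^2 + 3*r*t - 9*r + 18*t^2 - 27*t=-r^2 + r*(3*t - 17) + 18*t^2 - 60*t + 18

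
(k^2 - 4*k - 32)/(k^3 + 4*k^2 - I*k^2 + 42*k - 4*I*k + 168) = (k - 8)/(k^2 - I*k + 42)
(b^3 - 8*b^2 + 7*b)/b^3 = 1 - 8/b + 7/b^2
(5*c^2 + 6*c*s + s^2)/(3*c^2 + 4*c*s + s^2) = (5*c + s)/(3*c + s)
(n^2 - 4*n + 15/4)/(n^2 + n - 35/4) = (2*n - 3)/(2*n + 7)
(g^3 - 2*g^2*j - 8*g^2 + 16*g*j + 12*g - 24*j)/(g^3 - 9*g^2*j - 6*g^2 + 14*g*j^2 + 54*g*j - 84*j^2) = (g - 2)/(g - 7*j)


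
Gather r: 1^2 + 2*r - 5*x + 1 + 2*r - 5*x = 4*r - 10*x + 2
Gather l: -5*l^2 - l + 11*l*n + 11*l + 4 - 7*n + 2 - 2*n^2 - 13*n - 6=-5*l^2 + l*(11*n + 10) - 2*n^2 - 20*n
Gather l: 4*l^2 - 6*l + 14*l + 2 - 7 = 4*l^2 + 8*l - 5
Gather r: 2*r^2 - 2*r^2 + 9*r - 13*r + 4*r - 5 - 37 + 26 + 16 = 0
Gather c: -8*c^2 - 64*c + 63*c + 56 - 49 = -8*c^2 - c + 7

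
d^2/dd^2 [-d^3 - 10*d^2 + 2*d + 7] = -6*d - 20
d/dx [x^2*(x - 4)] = x*(3*x - 8)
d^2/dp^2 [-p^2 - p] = -2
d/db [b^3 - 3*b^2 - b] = 3*b^2 - 6*b - 1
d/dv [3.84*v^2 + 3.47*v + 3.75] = 7.68*v + 3.47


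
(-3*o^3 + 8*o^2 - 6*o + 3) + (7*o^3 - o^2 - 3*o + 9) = 4*o^3 + 7*o^2 - 9*o + 12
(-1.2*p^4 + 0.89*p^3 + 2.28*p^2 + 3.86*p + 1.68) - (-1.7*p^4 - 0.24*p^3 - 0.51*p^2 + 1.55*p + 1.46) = 0.5*p^4 + 1.13*p^3 + 2.79*p^2 + 2.31*p + 0.22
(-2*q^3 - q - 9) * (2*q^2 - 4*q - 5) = -4*q^5 + 8*q^4 + 8*q^3 - 14*q^2 + 41*q + 45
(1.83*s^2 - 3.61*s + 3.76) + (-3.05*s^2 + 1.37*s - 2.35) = -1.22*s^2 - 2.24*s + 1.41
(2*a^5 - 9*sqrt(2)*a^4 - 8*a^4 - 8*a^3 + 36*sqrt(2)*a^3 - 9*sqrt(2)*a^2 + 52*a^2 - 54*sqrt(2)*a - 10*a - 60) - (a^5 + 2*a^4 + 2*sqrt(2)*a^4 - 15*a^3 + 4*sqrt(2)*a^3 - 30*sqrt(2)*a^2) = a^5 - 11*sqrt(2)*a^4 - 10*a^4 + 7*a^3 + 32*sqrt(2)*a^3 + 21*sqrt(2)*a^2 + 52*a^2 - 54*sqrt(2)*a - 10*a - 60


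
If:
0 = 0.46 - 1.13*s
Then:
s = 0.41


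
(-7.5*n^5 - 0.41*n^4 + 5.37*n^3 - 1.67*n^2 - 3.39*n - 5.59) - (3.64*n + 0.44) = -7.5*n^5 - 0.41*n^4 + 5.37*n^3 - 1.67*n^2 - 7.03*n - 6.03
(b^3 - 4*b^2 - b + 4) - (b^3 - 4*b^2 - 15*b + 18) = 14*b - 14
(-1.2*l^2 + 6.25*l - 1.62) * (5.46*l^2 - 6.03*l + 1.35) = -6.552*l^4 + 41.361*l^3 - 48.1527*l^2 + 18.2061*l - 2.187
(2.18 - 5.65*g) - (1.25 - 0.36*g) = 0.93 - 5.29*g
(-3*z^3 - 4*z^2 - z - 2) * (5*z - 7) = -15*z^4 + z^3 + 23*z^2 - 3*z + 14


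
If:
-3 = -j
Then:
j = 3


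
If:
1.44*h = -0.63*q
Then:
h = -0.4375*q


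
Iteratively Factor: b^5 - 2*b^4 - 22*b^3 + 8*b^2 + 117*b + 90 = (b + 1)*(b^4 - 3*b^3 - 19*b^2 + 27*b + 90) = (b + 1)*(b + 3)*(b^3 - 6*b^2 - b + 30) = (b - 3)*(b + 1)*(b + 3)*(b^2 - 3*b - 10) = (b - 3)*(b + 1)*(b + 2)*(b + 3)*(b - 5)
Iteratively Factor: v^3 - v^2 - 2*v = (v)*(v^2 - v - 2) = v*(v - 2)*(v + 1)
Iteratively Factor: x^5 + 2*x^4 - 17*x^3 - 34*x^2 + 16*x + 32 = (x + 2)*(x^4 - 17*x^2 + 16) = (x - 4)*(x + 2)*(x^3 + 4*x^2 - x - 4) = (x - 4)*(x + 2)*(x + 4)*(x^2 - 1) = (x - 4)*(x - 1)*(x + 2)*(x + 4)*(x + 1)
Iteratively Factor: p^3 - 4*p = (p + 2)*(p^2 - 2*p) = p*(p + 2)*(p - 2)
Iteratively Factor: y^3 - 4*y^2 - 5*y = (y)*(y^2 - 4*y - 5) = y*(y + 1)*(y - 5)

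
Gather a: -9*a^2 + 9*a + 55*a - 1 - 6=-9*a^2 + 64*a - 7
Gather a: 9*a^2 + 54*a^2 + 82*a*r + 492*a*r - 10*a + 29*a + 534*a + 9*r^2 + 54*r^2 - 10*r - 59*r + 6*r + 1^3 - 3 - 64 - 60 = 63*a^2 + a*(574*r + 553) + 63*r^2 - 63*r - 126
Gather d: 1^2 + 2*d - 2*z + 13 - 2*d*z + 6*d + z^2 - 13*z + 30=d*(8 - 2*z) + z^2 - 15*z + 44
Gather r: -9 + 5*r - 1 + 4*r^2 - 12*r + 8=4*r^2 - 7*r - 2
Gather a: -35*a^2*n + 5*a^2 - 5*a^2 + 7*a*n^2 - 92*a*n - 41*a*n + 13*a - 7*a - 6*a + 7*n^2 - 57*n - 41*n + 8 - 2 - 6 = -35*a^2*n + a*(7*n^2 - 133*n) + 7*n^2 - 98*n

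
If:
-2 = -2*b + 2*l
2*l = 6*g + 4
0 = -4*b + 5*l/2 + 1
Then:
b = -1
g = -4/3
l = -2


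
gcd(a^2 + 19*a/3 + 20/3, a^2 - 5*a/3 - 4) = a + 4/3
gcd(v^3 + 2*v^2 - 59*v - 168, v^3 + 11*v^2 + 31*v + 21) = v^2 + 10*v + 21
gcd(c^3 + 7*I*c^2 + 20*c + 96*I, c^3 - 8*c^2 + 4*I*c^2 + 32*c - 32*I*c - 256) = c^2 + 4*I*c + 32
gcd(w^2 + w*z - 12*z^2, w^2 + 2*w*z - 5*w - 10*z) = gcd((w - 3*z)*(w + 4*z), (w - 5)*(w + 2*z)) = 1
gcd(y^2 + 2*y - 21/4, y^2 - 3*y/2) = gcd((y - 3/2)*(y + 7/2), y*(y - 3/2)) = y - 3/2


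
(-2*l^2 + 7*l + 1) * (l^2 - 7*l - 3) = -2*l^4 + 21*l^3 - 42*l^2 - 28*l - 3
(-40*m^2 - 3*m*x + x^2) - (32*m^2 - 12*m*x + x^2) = -72*m^2 + 9*m*x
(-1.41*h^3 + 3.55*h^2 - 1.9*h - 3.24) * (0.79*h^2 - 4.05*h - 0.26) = -1.1139*h^5 + 8.515*h^4 - 15.5119*h^3 + 4.2124*h^2 + 13.616*h + 0.8424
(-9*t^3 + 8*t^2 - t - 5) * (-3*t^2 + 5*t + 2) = 27*t^5 - 69*t^4 + 25*t^3 + 26*t^2 - 27*t - 10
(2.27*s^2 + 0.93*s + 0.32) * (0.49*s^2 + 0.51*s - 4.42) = 1.1123*s^4 + 1.6134*s^3 - 9.4023*s^2 - 3.9474*s - 1.4144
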